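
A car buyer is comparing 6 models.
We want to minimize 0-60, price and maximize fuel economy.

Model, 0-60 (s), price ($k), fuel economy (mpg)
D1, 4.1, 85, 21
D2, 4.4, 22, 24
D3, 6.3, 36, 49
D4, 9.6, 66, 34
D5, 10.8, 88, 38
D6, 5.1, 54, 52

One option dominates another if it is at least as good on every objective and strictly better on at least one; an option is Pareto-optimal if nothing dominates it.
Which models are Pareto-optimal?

D1: not dominated (best 0-60).
D2: not dominated (best price).
D3: not dominated.
D4: dominated by D3 (0-60 6.3≤9.6, price 36≤66, fuel economy 49≥34).
D5: dominated by D3 (0-60 6.3≤10.8, price 36≤88, fuel economy 49≥38).
D6: not dominated (best fuel economy).

D1, D2, D3, D6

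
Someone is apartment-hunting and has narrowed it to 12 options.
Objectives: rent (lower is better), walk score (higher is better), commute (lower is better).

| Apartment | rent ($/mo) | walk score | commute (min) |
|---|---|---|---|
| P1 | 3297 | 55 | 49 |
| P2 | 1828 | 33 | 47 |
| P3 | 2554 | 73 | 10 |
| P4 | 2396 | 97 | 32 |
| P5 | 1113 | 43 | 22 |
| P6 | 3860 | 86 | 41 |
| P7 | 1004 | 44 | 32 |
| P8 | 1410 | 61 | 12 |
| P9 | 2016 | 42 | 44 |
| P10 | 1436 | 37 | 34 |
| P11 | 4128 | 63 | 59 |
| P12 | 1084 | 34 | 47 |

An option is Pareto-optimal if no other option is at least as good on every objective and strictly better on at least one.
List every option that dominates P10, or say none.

P5, P7, P8

P5: rent 1113≤1436, walk score 43≥37, commute 22≤34 — dominates P10.
P7: rent 1004≤1436, walk score 44≥37, commute 32≤34 — dominates P10.
P8: rent 1410≤1436, walk score 61≥37, commute 12≤34 — dominates P10.
Others (P1, P2, P3, P4, P6, P9, P11, P12) are each worse than P10 on at least one objective.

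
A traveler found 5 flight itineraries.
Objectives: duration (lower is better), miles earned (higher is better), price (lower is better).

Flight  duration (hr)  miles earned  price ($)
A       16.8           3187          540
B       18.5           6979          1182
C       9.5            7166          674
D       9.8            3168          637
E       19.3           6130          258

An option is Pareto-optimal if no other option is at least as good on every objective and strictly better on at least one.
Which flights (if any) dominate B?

C: duration 9.5≤18.5, miles earned 7166≥6979, price 674≤1182 — dominates B.
Others (A, D, E) are each worse than B on at least one objective.

C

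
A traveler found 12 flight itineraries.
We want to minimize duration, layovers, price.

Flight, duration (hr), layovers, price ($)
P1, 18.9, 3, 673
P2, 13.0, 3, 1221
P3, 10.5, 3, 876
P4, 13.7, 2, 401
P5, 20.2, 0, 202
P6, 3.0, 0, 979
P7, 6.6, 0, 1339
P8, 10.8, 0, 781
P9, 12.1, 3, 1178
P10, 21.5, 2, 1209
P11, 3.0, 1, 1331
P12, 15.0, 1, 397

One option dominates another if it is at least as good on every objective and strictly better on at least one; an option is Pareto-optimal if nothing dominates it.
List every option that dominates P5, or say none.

P1: worse on layovers (3 vs 0).
P2: worse on layovers (3 vs 0).
P3: worse on layovers (3 vs 0).
P4: worse on layovers (2 vs 0).
P6: worse on price (979 vs 202).
P7: worse on price (1339 vs 202).
P8: worse on price (781 vs 202).
P9: worse on layovers (3 vs 0).
P10: worse on duration (21.5 vs 20.2).
P11: worse on layovers (1 vs 0).
P12: worse on layovers (1 vs 0).
No option dominates P5.

none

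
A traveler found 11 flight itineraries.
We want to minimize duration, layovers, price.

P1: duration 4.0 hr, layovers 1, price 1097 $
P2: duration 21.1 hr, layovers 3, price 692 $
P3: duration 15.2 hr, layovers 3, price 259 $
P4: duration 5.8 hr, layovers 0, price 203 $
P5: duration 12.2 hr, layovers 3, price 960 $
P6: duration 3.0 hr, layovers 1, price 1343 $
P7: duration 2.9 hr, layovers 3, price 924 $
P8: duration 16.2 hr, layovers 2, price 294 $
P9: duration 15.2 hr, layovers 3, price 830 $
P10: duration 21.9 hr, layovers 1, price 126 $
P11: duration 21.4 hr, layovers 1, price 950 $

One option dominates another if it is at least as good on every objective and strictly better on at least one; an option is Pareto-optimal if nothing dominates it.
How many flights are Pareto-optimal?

P1: not dominated.
P2: dominated by P3 (duration 15.2≤21.1, layovers 3≤3, price 259≤692).
P3: dominated by P4 (duration 5.8≤15.2, layovers 0≤3, price 203≤259).
P4: not dominated (best layovers).
P5: dominated by P4 (duration 5.8≤12.2, layovers 0≤3, price 203≤960).
P6: not dominated.
P7: not dominated (best duration).
P8: dominated by P4 (duration 5.8≤16.2, layovers 0≤2, price 203≤294).
P9: dominated by P3 (duration 15.2≤15.2, layovers 3≤3, price 259≤830).
P10: not dominated (best price).
P11: dominated by P4 (duration 5.8≤21.4, layovers 0≤1, price 203≤950).
Pareto-optimal: P1, P4, P6, P7, P10 → 5.

5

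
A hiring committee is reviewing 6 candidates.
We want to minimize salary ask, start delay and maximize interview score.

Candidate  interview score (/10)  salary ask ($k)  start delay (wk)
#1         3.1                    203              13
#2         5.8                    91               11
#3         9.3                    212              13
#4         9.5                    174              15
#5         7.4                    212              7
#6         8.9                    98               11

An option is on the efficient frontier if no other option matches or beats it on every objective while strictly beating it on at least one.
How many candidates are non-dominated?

#1: dominated by #2 (interview score 5.8≥3.1, salary ask 91≤203, start delay 11≤13).
#2: not dominated (best salary ask).
#3: not dominated.
#4: not dominated (best interview score).
#5: not dominated (best start delay).
#6: not dominated.
Pareto-optimal: #2, #3, #4, #5, #6 → 5.

5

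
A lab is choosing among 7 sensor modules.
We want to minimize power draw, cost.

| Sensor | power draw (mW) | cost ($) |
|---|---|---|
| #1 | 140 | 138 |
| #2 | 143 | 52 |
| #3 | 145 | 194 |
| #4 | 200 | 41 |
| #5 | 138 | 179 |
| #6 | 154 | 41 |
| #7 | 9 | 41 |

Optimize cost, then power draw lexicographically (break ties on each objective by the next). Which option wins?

First minimize cost: best is 41, kept {#4, #6, #7}.
Then minimize power draw: best is 9, kept {#7}.

#7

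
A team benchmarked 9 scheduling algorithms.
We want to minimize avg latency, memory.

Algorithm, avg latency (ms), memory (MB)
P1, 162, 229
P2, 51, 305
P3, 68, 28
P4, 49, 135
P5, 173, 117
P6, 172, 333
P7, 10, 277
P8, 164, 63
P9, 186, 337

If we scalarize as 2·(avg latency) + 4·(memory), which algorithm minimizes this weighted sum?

P3

P1: 2·162 + 4·229 = 1240
P2: 2·51 + 4·305 = 1322
P3: 2·68 + 4·28 = 248
P4: 2·49 + 4·135 = 638
P5: 2·173 + 4·117 = 814
P6: 2·172 + 4·333 = 1676
P7: 2·10 + 4·277 = 1128
P8: 2·164 + 4·63 = 580
P9: 2·186 + 4·337 = 1720
Lowest: P3 at 248.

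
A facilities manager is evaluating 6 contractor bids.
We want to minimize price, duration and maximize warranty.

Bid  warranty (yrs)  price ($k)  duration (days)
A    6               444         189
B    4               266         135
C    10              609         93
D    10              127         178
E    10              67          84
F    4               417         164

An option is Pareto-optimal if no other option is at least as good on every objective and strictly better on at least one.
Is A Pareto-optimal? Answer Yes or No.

No

D vs A: warranty 10≥6, price 127≤444, duration 178≤189 — D is at least as good on every objective and strictly better on at least one, so D dominates A.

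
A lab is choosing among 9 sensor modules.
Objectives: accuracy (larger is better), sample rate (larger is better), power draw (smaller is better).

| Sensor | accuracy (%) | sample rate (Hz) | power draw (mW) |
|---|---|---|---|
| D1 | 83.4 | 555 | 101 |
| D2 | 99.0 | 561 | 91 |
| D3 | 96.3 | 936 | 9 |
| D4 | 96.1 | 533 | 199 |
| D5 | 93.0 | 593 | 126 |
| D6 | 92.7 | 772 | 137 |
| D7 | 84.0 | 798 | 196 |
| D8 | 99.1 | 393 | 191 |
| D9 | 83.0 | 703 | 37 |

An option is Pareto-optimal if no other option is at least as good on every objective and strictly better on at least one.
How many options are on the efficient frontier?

D1: dominated by D2 (accuracy 99.0≥83.4, sample rate 561≥555, power draw 91≤101).
D2: not dominated.
D3: not dominated (best sample rate).
D4: dominated by D2 (accuracy 99.0≥96.1, sample rate 561≥533, power draw 91≤199).
D5: dominated by D3 (accuracy 96.3≥93.0, sample rate 936≥593, power draw 9≤126).
D6: dominated by D3 (accuracy 96.3≥92.7, sample rate 936≥772, power draw 9≤137).
D7: dominated by D3 (accuracy 96.3≥84.0, sample rate 936≥798, power draw 9≤196).
D8: not dominated (best accuracy).
D9: dominated by D3 (accuracy 96.3≥83.0, sample rate 936≥703, power draw 9≤37).
Pareto-optimal: D2, D3, D8 → 3.

3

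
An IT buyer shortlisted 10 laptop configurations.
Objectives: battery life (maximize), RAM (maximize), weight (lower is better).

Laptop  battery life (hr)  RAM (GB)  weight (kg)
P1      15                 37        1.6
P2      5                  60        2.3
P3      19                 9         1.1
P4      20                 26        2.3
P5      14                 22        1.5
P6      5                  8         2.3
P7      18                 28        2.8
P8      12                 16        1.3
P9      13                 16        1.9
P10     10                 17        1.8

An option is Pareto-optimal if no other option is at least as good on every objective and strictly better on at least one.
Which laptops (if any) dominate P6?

P1: battery life 15≥5, RAM 37≥8, weight 1.6≤2.3 — dominates P6.
P2: battery life 5≥5, RAM 60≥8, weight 2.3≤2.3 — dominates P6.
P3: battery life 19≥5, RAM 9≥8, weight 1.1≤2.3 — dominates P6.
P4: battery life 20≥5, RAM 26≥8, weight 2.3≤2.3 — dominates P6.
P5: battery life 14≥5, RAM 22≥8, weight 1.5≤2.3 — dominates P6.
P8: battery life 12≥5, RAM 16≥8, weight 1.3≤2.3 — dominates P6.
P9: battery life 13≥5, RAM 16≥8, weight 1.9≤2.3 — dominates P6.
P10: battery life 10≥5, RAM 17≥8, weight 1.8≤2.3 — dominates P6.
Others (P7) are each worse than P6 on at least one objective.

P1, P2, P3, P4, P5, P8, P9, P10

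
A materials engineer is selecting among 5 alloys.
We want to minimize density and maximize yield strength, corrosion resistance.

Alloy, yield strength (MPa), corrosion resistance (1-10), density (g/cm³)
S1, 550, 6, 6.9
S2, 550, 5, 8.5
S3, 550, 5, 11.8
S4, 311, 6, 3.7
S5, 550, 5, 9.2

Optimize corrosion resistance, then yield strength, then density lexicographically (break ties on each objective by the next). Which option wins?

First maximize corrosion resistance: best is 6, kept {S1, S4}.
Then maximize yield strength: best is 550, kept {S1}.

S1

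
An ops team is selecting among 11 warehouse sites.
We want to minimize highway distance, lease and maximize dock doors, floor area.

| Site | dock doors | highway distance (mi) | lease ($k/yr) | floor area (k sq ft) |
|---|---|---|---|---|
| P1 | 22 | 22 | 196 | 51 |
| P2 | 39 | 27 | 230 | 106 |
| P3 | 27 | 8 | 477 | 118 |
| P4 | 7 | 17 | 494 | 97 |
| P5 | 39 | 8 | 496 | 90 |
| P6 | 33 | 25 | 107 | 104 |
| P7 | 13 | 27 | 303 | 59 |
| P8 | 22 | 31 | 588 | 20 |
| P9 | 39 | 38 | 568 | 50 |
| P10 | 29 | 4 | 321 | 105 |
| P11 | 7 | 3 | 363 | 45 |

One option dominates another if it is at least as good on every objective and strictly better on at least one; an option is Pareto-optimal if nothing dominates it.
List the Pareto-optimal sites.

P1: not dominated.
P2: not dominated.
P3: not dominated (best floor area).
P4: dominated by P3 (dock doors 27≥7, highway distance 8≤17, lease 477≤494, floor area 118≥97).
P5: not dominated.
P6: not dominated (best lease).
P7: dominated by P2 (dock doors 39≥13, highway distance 27≤27, lease 230≤303, floor area 106≥59).
P8: dominated by P1 (dock doors 22≥22, highway distance 22≤31, lease 196≤588, floor area 51≥20).
P9: dominated by P2 (dock doors 39≥39, highway distance 27≤38, lease 230≤568, floor area 106≥50).
P10: not dominated.
P11: not dominated (best highway distance).

P1, P2, P3, P5, P6, P10, P11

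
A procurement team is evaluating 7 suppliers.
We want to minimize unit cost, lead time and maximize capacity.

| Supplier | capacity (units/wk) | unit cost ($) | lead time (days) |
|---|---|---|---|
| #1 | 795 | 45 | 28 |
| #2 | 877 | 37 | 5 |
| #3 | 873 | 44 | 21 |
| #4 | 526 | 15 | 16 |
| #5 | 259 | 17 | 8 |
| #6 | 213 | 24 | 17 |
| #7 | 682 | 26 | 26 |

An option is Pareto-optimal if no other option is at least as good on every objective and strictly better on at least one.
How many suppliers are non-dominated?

#1: dominated by #2 (capacity 877≥795, unit cost 37≤45, lead time 5≤28).
#2: not dominated (best capacity).
#3: dominated by #2 (capacity 877≥873, unit cost 37≤44, lead time 5≤21).
#4: not dominated (best unit cost).
#5: not dominated.
#6: dominated by #4 (capacity 526≥213, unit cost 15≤24, lead time 16≤17).
#7: not dominated.
Pareto-optimal: #2, #4, #5, #7 → 4.

4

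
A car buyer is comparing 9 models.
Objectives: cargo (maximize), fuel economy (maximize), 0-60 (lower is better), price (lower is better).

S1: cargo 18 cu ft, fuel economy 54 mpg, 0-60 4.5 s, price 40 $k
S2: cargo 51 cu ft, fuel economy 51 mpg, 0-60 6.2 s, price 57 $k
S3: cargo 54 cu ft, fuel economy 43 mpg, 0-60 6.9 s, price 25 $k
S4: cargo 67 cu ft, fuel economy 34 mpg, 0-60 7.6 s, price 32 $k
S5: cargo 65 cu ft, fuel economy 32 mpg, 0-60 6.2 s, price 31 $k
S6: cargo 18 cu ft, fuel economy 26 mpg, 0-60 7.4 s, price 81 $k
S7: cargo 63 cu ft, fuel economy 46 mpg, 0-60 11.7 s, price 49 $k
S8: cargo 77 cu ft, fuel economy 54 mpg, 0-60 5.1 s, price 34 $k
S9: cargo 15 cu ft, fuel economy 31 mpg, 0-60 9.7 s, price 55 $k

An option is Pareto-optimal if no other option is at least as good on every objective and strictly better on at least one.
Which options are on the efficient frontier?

S1, S3, S4, S5, S8

S1: not dominated (best 0-60).
S2: dominated by S8 (cargo 77≥51, fuel economy 54≥51, 0-60 5.1≤6.2, price 34≤57).
S3: not dominated (best price).
S4: not dominated.
S5: not dominated.
S6: dominated by S1 (cargo 18≥18, fuel economy 54≥26, 0-60 4.5≤7.4, price 40≤81).
S7: dominated by S8 (cargo 77≥63, fuel economy 54≥46, 0-60 5.1≤11.7, price 34≤49).
S8: not dominated (best cargo).
S9: dominated by S1 (cargo 18≥15, fuel economy 54≥31, 0-60 4.5≤9.7, price 40≤55).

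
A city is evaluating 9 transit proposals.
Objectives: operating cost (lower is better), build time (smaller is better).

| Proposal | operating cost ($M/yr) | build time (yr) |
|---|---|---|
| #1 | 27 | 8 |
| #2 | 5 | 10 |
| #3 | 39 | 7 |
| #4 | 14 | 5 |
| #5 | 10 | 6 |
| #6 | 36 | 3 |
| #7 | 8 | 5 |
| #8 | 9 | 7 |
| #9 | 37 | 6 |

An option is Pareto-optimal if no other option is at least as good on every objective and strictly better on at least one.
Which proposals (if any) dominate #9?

#4: operating cost 14≤37, build time 5≤6 — dominates #9.
#5: operating cost 10≤37, build time 6≤6 — dominates #9.
#6: operating cost 36≤37, build time 3≤6 — dominates #9.
#7: operating cost 8≤37, build time 5≤6 — dominates #9.
Others (#1, #2, #3, #8) are each worse than #9 on at least one objective.

#4, #5, #6, #7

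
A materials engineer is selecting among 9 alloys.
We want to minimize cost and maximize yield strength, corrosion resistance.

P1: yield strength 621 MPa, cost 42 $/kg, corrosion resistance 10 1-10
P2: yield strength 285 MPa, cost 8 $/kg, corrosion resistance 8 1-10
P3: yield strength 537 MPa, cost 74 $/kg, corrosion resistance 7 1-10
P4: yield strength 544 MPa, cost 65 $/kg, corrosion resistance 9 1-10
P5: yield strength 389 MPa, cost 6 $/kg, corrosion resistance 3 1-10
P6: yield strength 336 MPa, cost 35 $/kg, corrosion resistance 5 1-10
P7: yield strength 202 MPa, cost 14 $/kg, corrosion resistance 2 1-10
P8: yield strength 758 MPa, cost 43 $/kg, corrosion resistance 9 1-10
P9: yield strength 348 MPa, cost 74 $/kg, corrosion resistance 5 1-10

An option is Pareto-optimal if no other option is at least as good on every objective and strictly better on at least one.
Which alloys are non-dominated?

P1, P2, P5, P6, P8

P1: not dominated (best corrosion resistance).
P2: not dominated.
P3: dominated by P1 (yield strength 621≥537, cost 42≤74, corrosion resistance 10≥7).
P4: dominated by P1 (yield strength 621≥544, cost 42≤65, corrosion resistance 10≥9).
P5: not dominated (best cost).
P6: not dominated.
P7: dominated by P2 (yield strength 285≥202, cost 8≤14, corrosion resistance 8≥2).
P8: not dominated (best yield strength).
P9: dominated by P1 (yield strength 621≥348, cost 42≤74, corrosion resistance 10≥5).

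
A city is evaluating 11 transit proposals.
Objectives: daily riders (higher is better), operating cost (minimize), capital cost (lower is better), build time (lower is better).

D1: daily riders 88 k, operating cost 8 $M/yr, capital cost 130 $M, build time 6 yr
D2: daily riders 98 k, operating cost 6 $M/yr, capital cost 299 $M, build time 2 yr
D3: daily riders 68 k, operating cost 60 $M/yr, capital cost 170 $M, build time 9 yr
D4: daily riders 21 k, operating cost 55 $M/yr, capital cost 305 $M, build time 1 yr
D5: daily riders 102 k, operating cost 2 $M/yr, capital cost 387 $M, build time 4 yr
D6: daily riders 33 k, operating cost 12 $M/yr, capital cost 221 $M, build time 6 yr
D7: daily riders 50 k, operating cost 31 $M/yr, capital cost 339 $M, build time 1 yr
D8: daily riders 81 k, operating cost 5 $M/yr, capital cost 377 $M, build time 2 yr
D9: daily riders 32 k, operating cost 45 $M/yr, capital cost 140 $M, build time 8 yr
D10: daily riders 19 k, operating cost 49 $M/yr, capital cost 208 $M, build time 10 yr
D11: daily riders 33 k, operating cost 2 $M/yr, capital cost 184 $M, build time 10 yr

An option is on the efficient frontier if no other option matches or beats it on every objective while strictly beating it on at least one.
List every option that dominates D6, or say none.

D1: daily riders 88≥33, operating cost 8≤12, capital cost 130≤221, build time 6≤6 — dominates D6.
Others (D2, D3, D4, D5, D7, D8, D9, D10, D11) are each worse than D6 on at least one objective.

D1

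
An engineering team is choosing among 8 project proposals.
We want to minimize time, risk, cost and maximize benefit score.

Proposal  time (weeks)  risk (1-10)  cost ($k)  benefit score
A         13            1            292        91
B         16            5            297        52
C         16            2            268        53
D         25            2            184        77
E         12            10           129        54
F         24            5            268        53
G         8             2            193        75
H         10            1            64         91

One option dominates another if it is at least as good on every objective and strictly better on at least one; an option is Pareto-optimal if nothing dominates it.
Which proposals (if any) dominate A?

H

H: time 10≤13, risk 1≤1, cost 64≤292, benefit score 91≥91 — dominates A.
Others (B, C, D, E, F, G) are each worse than A on at least one objective.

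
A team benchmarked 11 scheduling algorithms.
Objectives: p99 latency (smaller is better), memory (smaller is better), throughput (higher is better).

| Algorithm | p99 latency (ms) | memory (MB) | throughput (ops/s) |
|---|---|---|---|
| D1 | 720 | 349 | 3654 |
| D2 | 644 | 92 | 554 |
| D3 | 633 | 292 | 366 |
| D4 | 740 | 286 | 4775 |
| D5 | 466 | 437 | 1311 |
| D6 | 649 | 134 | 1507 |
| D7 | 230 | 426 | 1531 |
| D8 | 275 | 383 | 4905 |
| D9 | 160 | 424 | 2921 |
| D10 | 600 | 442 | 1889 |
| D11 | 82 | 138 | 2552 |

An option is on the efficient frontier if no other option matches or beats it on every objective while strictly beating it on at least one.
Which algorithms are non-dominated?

D1, D2, D4, D6, D8, D9, D11

D1: not dominated.
D2: not dominated (best memory).
D3: dominated by D11 (p99 latency 82≤633, memory 138≤292, throughput 2552≥366).
D4: not dominated.
D5: dominated by D7 (p99 latency 230≤466, memory 426≤437, throughput 1531≥1311).
D6: not dominated.
D7: dominated by D9 (p99 latency 160≤230, memory 424≤426, throughput 2921≥1531).
D8: not dominated (best throughput).
D9: not dominated.
D10: dominated by D8 (p99 latency 275≤600, memory 383≤442, throughput 4905≥1889).
D11: not dominated (best p99 latency).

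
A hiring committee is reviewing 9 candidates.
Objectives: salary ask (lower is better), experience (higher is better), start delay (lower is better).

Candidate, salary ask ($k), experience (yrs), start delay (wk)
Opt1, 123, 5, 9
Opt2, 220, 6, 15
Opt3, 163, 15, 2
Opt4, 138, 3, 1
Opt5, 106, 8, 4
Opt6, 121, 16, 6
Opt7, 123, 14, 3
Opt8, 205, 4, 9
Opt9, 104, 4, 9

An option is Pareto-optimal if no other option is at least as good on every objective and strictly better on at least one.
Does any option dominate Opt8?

Yes

Opt1 vs Opt8: salary ask 123≤205, experience 5≥4, start delay 9≤9 — Opt1 is at least as good on every objective and strictly better on at least one, so Opt1 dominates Opt8.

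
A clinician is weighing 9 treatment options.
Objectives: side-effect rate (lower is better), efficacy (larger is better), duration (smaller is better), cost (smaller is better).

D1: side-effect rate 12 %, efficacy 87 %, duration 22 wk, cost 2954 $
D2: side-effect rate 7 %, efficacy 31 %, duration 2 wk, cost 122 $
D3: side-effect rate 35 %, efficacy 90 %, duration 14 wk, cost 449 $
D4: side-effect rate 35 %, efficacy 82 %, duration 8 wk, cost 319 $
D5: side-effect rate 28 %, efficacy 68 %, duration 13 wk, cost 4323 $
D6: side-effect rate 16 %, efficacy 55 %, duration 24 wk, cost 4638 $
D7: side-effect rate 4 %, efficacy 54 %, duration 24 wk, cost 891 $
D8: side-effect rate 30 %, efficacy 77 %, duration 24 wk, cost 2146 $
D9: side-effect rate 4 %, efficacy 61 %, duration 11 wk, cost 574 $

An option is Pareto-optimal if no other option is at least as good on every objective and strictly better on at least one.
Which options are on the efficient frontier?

D1: not dominated.
D2: not dominated (best duration).
D3: not dominated (best efficacy).
D4: not dominated.
D5: not dominated.
D6: dominated by D1 (side-effect rate 12≤16, efficacy 87≥55, duration 22≤24, cost 2954≤4638).
D7: dominated by D9 (side-effect rate 4≤4, efficacy 61≥54, duration 11≤24, cost 574≤891).
D8: not dominated.
D9: not dominated.

D1, D2, D3, D4, D5, D8, D9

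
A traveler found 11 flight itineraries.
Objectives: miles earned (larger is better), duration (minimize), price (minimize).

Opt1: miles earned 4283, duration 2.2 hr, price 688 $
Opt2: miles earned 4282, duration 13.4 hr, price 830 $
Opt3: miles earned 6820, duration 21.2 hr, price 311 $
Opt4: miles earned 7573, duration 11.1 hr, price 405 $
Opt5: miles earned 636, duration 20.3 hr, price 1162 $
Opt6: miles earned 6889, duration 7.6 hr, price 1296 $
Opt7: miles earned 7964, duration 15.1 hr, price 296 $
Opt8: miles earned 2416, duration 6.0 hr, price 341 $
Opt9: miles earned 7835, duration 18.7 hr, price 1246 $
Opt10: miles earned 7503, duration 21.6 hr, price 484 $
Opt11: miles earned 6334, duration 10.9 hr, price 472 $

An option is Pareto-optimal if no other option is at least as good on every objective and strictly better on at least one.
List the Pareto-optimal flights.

Opt1, Opt4, Opt6, Opt7, Opt8, Opt11

Opt1: not dominated (best duration).
Opt2: dominated by Opt1 (miles earned 4283≥4282, duration 2.2≤13.4, price 688≤830).
Opt3: dominated by Opt7 (miles earned 7964≥6820, duration 15.1≤21.2, price 296≤311).
Opt4: not dominated.
Opt5: dominated by Opt1 (miles earned 4283≥636, duration 2.2≤20.3, price 688≤1162).
Opt6: not dominated.
Opt7: not dominated (best miles earned).
Opt8: not dominated.
Opt9: dominated by Opt7 (miles earned 7964≥7835, duration 15.1≤18.7, price 296≤1246).
Opt10: dominated by Opt4 (miles earned 7573≥7503, duration 11.1≤21.6, price 405≤484).
Opt11: not dominated.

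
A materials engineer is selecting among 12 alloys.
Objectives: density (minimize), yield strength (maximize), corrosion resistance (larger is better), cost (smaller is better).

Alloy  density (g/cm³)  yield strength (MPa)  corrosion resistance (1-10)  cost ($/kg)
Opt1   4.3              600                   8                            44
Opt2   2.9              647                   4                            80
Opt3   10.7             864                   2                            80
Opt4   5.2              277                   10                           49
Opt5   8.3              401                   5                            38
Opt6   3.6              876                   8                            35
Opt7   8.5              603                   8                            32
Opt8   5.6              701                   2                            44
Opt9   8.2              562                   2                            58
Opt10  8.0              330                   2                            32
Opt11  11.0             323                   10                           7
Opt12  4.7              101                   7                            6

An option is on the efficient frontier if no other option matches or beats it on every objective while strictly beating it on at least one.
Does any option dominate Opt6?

Opt1: worse on density (4.3 vs 3.6).
Opt2: worse on yield strength (647 vs 876).
Opt3: worse on density (10.7 vs 3.6).
Opt4: worse on density (5.2 vs 3.6).
Opt5: worse on density (8.3 vs 3.6).
Opt7: worse on density (8.5 vs 3.6).
Opt8: worse on density (5.6 vs 3.6).
Opt9: worse on density (8.2 vs 3.6).
Opt10: worse on density (8.0 vs 3.6).
Opt11: worse on density (11.0 vs 3.6).
Opt12: worse on density (4.7 vs 3.6).
No option is at least as good as Opt6 on every objective and strictly better on one.

No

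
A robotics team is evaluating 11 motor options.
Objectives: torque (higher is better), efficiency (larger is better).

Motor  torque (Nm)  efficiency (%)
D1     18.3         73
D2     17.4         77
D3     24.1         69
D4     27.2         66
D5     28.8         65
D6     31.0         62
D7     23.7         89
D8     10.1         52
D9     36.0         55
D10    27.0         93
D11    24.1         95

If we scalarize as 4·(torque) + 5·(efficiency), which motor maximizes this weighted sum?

D10

D1: 4·18.3 + 5·73 = 438.2
D2: 4·17.4 + 5·77 = 454.6
D3: 4·24.1 + 5·69 = 441.4
D4: 4·27.2 + 5·66 = 438.8
D5: 4·28.8 + 5·65 = 440.2
D6: 4·31.0 + 5·62 = 434.0
D7: 4·23.7 + 5·89 = 539.8
D8: 4·10.1 + 5·52 = 300.4
D9: 4·36.0 + 5·55 = 419.0
D10: 4·27.0 + 5·93 = 573.0
D11: 4·24.1 + 5·95 = 571.4
Highest: D10 at 573.0.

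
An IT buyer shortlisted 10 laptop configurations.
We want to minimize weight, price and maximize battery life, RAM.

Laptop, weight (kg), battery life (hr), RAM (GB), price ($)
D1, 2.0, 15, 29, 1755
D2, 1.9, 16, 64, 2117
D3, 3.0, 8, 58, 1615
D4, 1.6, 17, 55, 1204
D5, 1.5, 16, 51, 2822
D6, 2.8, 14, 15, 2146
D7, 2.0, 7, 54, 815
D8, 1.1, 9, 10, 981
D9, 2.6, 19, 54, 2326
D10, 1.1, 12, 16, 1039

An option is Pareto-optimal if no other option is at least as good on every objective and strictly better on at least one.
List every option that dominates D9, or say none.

D1: worse on battery life (15 vs 19).
D2: worse on battery life (16 vs 19).
D3: worse on weight (3.0 vs 2.6).
D4: worse on battery life (17 vs 19).
D5: worse on battery life (16 vs 19).
D6: worse on weight (2.8 vs 2.6).
D7: worse on battery life (7 vs 19).
D8: worse on battery life (9 vs 19).
D10: worse on battery life (12 vs 19).
No option dominates D9.

none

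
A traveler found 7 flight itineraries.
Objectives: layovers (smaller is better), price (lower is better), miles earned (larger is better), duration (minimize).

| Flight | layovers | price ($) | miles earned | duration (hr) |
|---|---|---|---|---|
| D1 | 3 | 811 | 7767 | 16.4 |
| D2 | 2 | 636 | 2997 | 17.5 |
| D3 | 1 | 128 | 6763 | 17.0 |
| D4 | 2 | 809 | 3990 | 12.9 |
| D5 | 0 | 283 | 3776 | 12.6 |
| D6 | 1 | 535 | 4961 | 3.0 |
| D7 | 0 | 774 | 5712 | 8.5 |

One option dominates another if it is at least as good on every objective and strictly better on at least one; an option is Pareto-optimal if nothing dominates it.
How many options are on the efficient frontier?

5

D1: not dominated (best miles earned).
D2: dominated by D3 (layovers 1≤2, price 128≤636, miles earned 6763≥2997, duration 17.0≤17.5).
D3: not dominated (best price).
D4: dominated by D6 (layovers 1≤2, price 535≤809, miles earned 4961≥3990, duration 3.0≤12.9).
D5: not dominated.
D6: not dominated (best duration).
D7: not dominated.
Pareto-optimal: D1, D3, D5, D6, D7 → 5.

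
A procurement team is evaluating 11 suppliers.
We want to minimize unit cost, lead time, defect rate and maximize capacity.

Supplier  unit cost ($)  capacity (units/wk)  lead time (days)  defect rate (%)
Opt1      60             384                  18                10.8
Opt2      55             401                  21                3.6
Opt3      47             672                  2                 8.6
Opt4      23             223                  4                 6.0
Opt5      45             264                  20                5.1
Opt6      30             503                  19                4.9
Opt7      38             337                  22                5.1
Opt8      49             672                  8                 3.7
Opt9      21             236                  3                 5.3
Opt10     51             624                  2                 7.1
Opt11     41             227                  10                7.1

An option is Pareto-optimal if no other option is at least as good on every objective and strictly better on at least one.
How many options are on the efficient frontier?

Opt1: dominated by Opt3 (unit cost 47≤60, capacity 672≥384, lead time 2≤18, defect rate 8.6≤10.8).
Opt2: not dominated (best defect rate).
Opt3: not dominated.
Opt4: dominated by Opt9 (unit cost 21≤23, capacity 236≥223, lead time 3≤4, defect rate 5.3≤6.0).
Opt5: dominated by Opt6 (unit cost 30≤45, capacity 503≥264, lead time 19≤20, defect rate 4.9≤5.1).
Opt6: not dominated.
Opt7: dominated by Opt6 (unit cost 30≤38, capacity 503≥337, lead time 19≤22, defect rate 4.9≤5.1).
Opt8: not dominated.
Opt9: not dominated (best unit cost).
Opt10: not dominated.
Opt11: dominated by Opt9 (unit cost 21≤41, capacity 236≥227, lead time 3≤10, defect rate 5.3≤7.1).
Pareto-optimal: Opt2, Opt3, Opt6, Opt8, Opt9, Opt10 → 6.

6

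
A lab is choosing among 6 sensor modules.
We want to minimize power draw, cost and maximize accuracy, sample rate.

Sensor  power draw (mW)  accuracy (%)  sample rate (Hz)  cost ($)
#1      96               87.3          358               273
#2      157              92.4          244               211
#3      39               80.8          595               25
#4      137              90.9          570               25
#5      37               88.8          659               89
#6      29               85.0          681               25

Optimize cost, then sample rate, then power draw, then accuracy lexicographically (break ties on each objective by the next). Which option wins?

First minimize cost: best is 25, kept {#3, #4, #6}.
Then maximize sample rate: best is 681, kept {#6}.

#6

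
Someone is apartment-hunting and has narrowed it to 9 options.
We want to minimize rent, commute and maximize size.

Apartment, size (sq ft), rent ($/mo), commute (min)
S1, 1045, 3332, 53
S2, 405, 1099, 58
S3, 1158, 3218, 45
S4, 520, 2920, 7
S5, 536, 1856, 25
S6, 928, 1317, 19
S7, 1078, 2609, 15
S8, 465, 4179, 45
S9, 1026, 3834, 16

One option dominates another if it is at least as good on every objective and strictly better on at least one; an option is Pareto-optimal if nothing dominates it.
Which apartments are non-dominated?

S2, S3, S4, S6, S7

S1: dominated by S3 (size 1158≥1045, rent 3218≤3332, commute 45≤53).
S2: not dominated (best rent).
S3: not dominated (best size).
S4: not dominated (best commute).
S5: dominated by S6 (size 928≥536, rent 1317≤1856, commute 19≤25).
S6: not dominated.
S7: not dominated.
S8: dominated by S3 (size 1158≥465, rent 3218≤4179, commute 45≤45).
S9: dominated by S7 (size 1078≥1026, rent 2609≤3834, commute 15≤16).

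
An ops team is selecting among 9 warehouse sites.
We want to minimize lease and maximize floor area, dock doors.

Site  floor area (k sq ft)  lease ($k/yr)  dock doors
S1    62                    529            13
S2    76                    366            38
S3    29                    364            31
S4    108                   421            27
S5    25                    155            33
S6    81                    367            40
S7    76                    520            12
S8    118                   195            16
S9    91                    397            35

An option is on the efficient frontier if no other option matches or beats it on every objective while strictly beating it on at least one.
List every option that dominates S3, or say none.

S1: worse on lease (529 vs 364).
S2: worse on lease (366 vs 364).
S4: worse on lease (421 vs 364).
S5: worse on floor area (25 vs 29).
S6: worse on lease (367 vs 364).
S7: worse on lease (520 vs 364).
S8: worse on dock doors (16 vs 31).
S9: worse on lease (397 vs 364).
No option dominates S3.

none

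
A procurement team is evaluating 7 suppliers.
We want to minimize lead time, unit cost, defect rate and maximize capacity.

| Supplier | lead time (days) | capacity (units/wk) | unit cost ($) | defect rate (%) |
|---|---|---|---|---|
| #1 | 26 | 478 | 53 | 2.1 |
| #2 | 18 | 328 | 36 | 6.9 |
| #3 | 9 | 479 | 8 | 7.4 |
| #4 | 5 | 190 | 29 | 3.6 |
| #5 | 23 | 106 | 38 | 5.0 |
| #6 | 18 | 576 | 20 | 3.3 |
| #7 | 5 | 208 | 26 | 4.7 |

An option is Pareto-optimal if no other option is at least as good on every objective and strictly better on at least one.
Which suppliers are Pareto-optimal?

#1: not dominated (best defect rate).
#2: dominated by #6 (lead time 18≤18, capacity 576≥328, unit cost 20≤36, defect rate 3.3≤6.9).
#3: not dominated (best unit cost).
#4: not dominated.
#5: dominated by #4 (lead time 5≤23, capacity 190≥106, unit cost 29≤38, defect rate 3.6≤5.0).
#6: not dominated (best capacity).
#7: not dominated.

#1, #3, #4, #6, #7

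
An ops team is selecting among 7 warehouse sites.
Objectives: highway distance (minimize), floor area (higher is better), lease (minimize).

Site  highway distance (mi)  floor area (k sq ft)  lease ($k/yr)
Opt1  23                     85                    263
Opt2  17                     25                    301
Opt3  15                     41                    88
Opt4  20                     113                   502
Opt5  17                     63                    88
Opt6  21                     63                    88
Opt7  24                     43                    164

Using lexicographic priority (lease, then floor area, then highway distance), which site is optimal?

Opt5

First minimize lease: best is 88, kept {Opt3, Opt5, Opt6}.
Then maximize floor area: best is 63, kept {Opt5, Opt6}.
Then minimize highway distance: best is 17, kept {Opt5}.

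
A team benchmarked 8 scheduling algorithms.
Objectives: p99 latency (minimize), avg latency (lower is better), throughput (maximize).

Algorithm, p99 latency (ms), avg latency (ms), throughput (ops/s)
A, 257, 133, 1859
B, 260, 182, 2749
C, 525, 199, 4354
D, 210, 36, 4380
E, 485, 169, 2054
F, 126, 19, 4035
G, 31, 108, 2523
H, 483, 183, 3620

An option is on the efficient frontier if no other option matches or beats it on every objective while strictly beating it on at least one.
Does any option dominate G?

No

A: worse on p99 latency (257 vs 31).
B: worse on p99 latency (260 vs 31).
C: worse on p99 latency (525 vs 31).
D: worse on p99 latency (210 vs 31).
E: worse on p99 latency (485 vs 31).
F: worse on p99 latency (126 vs 31).
H: worse on p99 latency (483 vs 31).
No option is at least as good as G on every objective and strictly better on one.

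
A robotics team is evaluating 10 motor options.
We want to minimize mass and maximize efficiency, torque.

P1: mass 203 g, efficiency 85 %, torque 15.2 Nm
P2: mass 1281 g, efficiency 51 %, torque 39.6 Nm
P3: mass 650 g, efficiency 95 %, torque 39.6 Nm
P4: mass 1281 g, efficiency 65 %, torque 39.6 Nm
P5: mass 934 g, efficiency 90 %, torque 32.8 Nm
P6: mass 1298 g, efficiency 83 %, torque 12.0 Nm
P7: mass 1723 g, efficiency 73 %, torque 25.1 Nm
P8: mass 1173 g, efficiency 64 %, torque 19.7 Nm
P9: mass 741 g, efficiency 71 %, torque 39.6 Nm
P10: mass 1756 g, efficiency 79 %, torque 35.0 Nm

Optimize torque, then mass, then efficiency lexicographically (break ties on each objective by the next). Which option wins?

P3

First maximize torque: best is 39.6, kept {P2, P3, P4, P9}.
Then minimize mass: best is 650, kept {P3}.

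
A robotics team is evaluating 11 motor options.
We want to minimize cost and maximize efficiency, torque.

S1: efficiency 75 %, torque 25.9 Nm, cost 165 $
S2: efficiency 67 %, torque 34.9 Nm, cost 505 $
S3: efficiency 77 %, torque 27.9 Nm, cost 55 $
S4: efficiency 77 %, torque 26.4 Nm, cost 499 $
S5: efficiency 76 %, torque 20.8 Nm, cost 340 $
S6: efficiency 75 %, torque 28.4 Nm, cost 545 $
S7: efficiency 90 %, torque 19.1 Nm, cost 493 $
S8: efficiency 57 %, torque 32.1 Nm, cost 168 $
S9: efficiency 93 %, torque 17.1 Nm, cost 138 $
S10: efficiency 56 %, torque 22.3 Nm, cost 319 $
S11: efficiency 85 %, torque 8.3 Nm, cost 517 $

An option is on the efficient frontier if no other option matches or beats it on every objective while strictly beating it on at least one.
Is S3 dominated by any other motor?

No

S1: worse on efficiency (75 vs 77).
S2: worse on efficiency (67 vs 77).
S4: worse on torque (26.4 vs 27.9).
S5: worse on efficiency (76 vs 77).
S6: worse on efficiency (75 vs 77).
S7: worse on torque (19.1 vs 27.9).
S8: worse on efficiency (57 vs 77).
S9: worse on torque (17.1 vs 27.9).
S10: worse on efficiency (56 vs 77).
S11: worse on torque (8.3 vs 27.9).
No option is at least as good as S3 on every objective and strictly better on one.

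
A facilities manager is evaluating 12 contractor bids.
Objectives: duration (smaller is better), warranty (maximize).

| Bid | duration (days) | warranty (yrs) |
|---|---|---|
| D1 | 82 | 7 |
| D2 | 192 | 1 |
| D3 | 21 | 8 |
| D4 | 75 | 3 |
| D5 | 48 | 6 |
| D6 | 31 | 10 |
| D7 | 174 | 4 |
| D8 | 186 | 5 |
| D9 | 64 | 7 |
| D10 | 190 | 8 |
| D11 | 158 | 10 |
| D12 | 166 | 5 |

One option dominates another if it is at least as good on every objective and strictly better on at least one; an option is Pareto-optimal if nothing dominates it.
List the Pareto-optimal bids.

D3, D6

D1: dominated by D3 (duration 21≤82, warranty 8≥7).
D2: dominated by D1 (duration 82≤192, warranty 7≥1).
D3: not dominated (best duration).
D4: dominated by D3 (duration 21≤75, warranty 8≥3).
D5: dominated by D3 (duration 21≤48, warranty 8≥6).
D6: not dominated.
D7: dominated by D1 (duration 82≤174, warranty 7≥4).
D8: dominated by D1 (duration 82≤186, warranty 7≥5).
D9: dominated by D3 (duration 21≤64, warranty 8≥7).
D10: dominated by D3 (duration 21≤190, warranty 8≥8).
D11: dominated by D6 (duration 31≤158, warranty 10≥10).
D12: dominated by D1 (duration 82≤166, warranty 7≥5).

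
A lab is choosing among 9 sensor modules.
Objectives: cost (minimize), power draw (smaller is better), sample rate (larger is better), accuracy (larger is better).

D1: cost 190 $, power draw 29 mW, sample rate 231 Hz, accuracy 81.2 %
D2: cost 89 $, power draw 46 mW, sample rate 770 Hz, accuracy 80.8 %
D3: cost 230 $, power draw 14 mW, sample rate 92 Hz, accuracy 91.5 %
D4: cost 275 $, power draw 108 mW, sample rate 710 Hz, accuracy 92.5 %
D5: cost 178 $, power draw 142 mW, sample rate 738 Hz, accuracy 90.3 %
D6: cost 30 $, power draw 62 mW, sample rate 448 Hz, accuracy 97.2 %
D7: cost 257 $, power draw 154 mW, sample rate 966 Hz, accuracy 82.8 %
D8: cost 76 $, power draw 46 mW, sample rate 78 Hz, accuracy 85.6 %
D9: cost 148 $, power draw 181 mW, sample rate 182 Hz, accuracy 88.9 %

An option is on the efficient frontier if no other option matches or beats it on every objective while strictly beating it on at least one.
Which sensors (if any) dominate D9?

D6: cost 30≤148, power draw 62≤181, sample rate 448≥182, accuracy 97.2≥88.9 — dominates D9.
Others (D1, D2, D3, D4, D5, D7, D8) are each worse than D9 on at least one objective.

D6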